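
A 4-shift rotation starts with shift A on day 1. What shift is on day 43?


Shifts: A, B, C, D
Start: A (index 0)
Day 43: (0 + 43 - 1) mod 4
= 42 mod 4
= 2
Index 2 → shift C

Shift C


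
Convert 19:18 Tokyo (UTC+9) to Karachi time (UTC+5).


15:18

Time difference = UTC+5 - UTC+9 = -4 hours
New hour = (19 -4) mod 24
= 15 mod 24 = 15
Minutes unchanged → 15:18


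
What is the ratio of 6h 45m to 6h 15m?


27:25 (1.08)

Duration 1: 405 minutes
Duration 2: 375 minutes
Ratio = 405:375
GCD = 15
Simplified = 27:25
As a decimal: 27/25 = 1.08


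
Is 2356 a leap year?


Yes

Rules: divisible by 4 AND (not by 100 OR by 400)
2356 ÷ 4 = 589 exactly → divisible by 4
2356 ÷ 100 = 23 remainder 56 → not divisible by 100
Divisible by 4 but not by 100 → leap year


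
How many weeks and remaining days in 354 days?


50 weeks 4 days

Weeks: 354 ÷ 7 = 50 remainder 4


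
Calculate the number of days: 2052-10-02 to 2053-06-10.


From October 2, 2052 to June 10, 2053
Rest of October 2052: 31 - 2 = 29
Full months: November 30, December 31, January 31, February 2053 28, March 31, April 30, May 31
Days into June 2053: 10
Total = 29 + 30 + 31 + 31 + 28 + 31 + 30 + 31 + 10 = 251 days

251 days


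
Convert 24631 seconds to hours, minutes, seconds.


6h 50m 31s

Hours: 24631 ÷ 3600 = 6 remainder 3031
Minutes: 3031 ÷ 60 = 50 remainder 31
Seconds: 31


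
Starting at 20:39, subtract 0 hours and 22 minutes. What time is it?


Start: 1239 minutes from midnight
Subtract: 22 minutes
Remaining: 1239 - 22 = 1217
Hours: 20, Minutes: 17

20:17


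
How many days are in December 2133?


31 days

Month: December (month 12)
December has 31 days


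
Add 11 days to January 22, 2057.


Start: January 22, 2057
Add 11 days
January 22 → February 1: 31 - 22 + 1 = 10 days (11 - 10 = 1 left)
February 1 + 1 = February 2, 2057

February 2, 2057


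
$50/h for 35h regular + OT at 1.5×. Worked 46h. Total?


Regular: 35h × $50 = $1750.00
Overtime: 46 - 35 = 11h
OT pay: 11h × $50 × 1.5 = $825.00
Total = $1750.00 + $825.00 = $2575.00

$2575.00


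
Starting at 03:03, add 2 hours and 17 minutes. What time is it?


05:20

Start: 183 minutes from midnight
Add: 137 minutes
Total: 320 minutes
Hours: 320 ÷ 60 = 5 remainder 20


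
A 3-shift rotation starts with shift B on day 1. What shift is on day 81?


Shifts: A, B, C
Start: B (index 1)
Day 81: (1 + 81 - 1) mod 3
= 81 mod 3
= 0
Index 0 → shift A

Shift A


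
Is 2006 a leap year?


No

Rules: divisible by 4 AND (not by 100 OR by 400)
2006 ÷ 4 = 501 remainder 2 → not divisible by 4
Not divisible by 4 → not a leap year


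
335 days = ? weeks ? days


Weeks: 335 ÷ 7 = 47 remainder 6

47 weeks 6 days


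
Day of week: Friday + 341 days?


Start: Friday (index 4)
(4 + 341) mod 7
= 345 mod 7
= 2
Index 2 → Wednesday

Wednesday


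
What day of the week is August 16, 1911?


Wednesday

Zeller's congruence:
q=16, m=8, k=11, j=19
h = (16 + ⌊13×9/5⌋ + 11 + ⌊11/4⌋ + ⌊19/4⌋ - 2×19) mod 7
= (16 + 23 + 11 + 2 + 4 - 38) mod 7
= 18 mod 7 = 4
h=4 → Wednesday


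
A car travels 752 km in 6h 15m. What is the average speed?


Distance: 752 km
Time: 6h 15m = 375 min = 375/60 = 25/4 hours
Speed = 752 ÷ (25/4) = 752 × 4 / 25 = 3008/25 ≈ 120.3 km/h

120.3 km/h


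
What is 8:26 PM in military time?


20:26

Input: 8:26 PM
PM: 8 + 12 = 20


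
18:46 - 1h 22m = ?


Start: 1126 minutes from midnight
Subtract: 82 minutes
Remaining: 1126 - 82 = 1044
Hours: 17, Minutes: 24

17:24


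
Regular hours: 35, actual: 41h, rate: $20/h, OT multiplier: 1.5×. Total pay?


$880.00

Regular: 35h × $20 = $700.00
Overtime: 41 - 35 = 6h
OT pay: 6h × $20 × 1.5 = $180.00
Total = $700.00 + $180.00 = $880.00


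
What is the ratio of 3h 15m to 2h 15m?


13:9 (1.44)

Duration 1: 195 minutes
Duration 2: 135 minutes
Ratio = 195:135
GCD = 15
Simplified = 13:9
As a decimal: 13/9 ≈ 1.44


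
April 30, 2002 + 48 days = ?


Start: April 30, 2002
Add 48 days
April 30 → May 1: 30 - 30 + 1 = 1 days (48 - 1 = 47 left)
May 1 → June 1: 31 - 1 + 1 = 31 days (47 - 31 = 16 left)
June 1 + 16 = June 17, 2002

June 17, 2002


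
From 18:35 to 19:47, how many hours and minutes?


1h 12m

End time in minutes: 19×60 + 47 = 1187
Start time in minutes: 18×60 + 35 = 1115
Difference = 1187 - 1115 = 72 minutes
= 1 hours 12 minutes


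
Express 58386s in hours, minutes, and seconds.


Hours: 58386 ÷ 3600 = 16 remainder 786
Minutes: 786 ÷ 60 = 13 remainder 6
Seconds: 6

16h 13m 6s


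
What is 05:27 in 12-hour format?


Hour: 5
5 < 12 → AM

5:27 AM


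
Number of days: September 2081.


Month: September (month 9)
September has 30 days

30 days


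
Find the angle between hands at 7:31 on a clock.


39.5°

Hour hand = 7×30 + 31×0.5 = 225.5°
Minute hand = 31×6 = 186°
Difference = |225.5 - 186| = 39.5°


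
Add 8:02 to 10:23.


Start: 623 minutes from midnight
Add: 482 minutes
Total: 1105 minutes
Hours: 1105 ÷ 60 = 18 remainder 25

18:25


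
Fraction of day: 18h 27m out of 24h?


Total minutes: 18×60 + 27 = 1107
Day = 24×60 = 1440 minutes
Fraction = 1107/1440 ≈ 0.7688
As a percentage: 1107/1440 × 100 ≈ 76.88%

0.7688 (76.88%)


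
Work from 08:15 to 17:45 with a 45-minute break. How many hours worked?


8h 45m (525 minutes)

Total time = (17×60+45) - (8×60+15)
= 1065 - 495 = 570 min
Minus break: 570 - 45 = 525 min
= 8h 45m


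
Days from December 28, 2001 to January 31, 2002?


From December 28, 2001 to January 31, 2002
Rest of December 2001: 31 - 28 = 3
Days into January 2002: 31
Total = 3 + 31 = 34 days

34 days


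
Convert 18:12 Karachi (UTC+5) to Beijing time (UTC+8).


Time difference = UTC+8 - UTC+5 = +3 hours
New hour = (18 + 3) mod 24
= 21 mod 24 = 21
Minutes unchanged → 21:12

21:12


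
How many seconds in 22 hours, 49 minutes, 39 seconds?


82179 seconds

Hours: 22 × 3600 = 79200
Minutes: 49 × 60 = 2940
Seconds: 39
Total = 79200 + 2940 + 39 = 82179


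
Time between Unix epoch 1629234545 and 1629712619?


478074 seconds (132.8 hours / 5.53 days)

Difference = 1629712619 - 1629234545 = 478074 seconds
In hours: 478074 / 3600 ≈ 132.8
In days: 478074 / 86400 ≈ 5.53


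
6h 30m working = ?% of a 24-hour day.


Time: 390 minutes
Day: 1440 minutes
Percentage = (390/1440) × 100 ≈ 27.1%

27.1%


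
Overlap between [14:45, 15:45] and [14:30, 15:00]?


Meeting A: 885-945 (in minutes from midnight)
Meeting B: 870-900
Overlap start = max(885, 870) = 885
Overlap end = min(945, 900) = 900
Overlap = max(0, 900 - 885) = 15 min

15 minutes


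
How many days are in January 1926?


31 days

Month: January (month 1)
January has 31 days


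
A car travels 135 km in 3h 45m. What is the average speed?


Distance: 135 km
Time: 3h 45m = 225 min = 225/60 = 15/4 hours
Speed = 135 ÷ (15/4) = 135 × 4 / 15 = 540/15 = 36.0 km/h

36.0 km/h


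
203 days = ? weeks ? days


Weeks: 203 ÷ 7 = 29 remainder 0

29 weeks 0 days


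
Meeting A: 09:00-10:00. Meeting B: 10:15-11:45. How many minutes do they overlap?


0 minutes

Meeting A: 540-600 (in minutes from midnight)
Meeting B: 615-705
Overlap start = max(540, 615) = 615
Overlap end = min(600, 705) = 600
Overlap = max(0, 600 - 615) = 0 min


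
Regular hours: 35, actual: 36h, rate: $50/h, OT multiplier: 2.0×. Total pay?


$1850.00

Regular: 35h × $50 = $1750.00
Overtime: 36 - 35 = 1h
OT pay: 1h × $50 × 2.0 = $100.00
Total = $1750.00 + $100.00 = $1850.00


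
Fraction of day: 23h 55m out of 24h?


0.9965 (99.65%)

Total minutes: 23×60 + 55 = 1435
Day = 24×60 = 1440 minutes
Fraction = 1435/1440 ≈ 0.9965
As a percentage: 1435/1440 × 100 ≈ 99.65%


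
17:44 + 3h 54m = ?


Start: 1064 minutes from midnight
Add: 234 minutes
Total: 1298 minutes
Hours: 1298 ÷ 60 = 21 remainder 38

21:38


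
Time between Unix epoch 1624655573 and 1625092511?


436938 seconds (121.4 hours / 5.06 days)

Difference = 1625092511 - 1624655573 = 436938 seconds
In hours: 436938 / 3600 ≈ 121.4
In days: 436938 / 86400 ≈ 5.06


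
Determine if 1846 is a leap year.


No

Rules: divisible by 4 AND (not by 100 OR by 400)
1846 ÷ 4 = 461 remainder 2 → not divisible by 4
Not divisible by 4 → not a leap year


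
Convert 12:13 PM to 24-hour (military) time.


12:13

Input: 12:13 PM
12 PM → 12 (noon)


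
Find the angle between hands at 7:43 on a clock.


26.5°

Hour hand = 7×30 + 43×0.5 = 231.5°
Minute hand = 43×6 = 258°
Difference = |231.5 - 258| = 26.5°


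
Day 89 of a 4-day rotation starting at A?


Shift A

Shifts: A, B, C, D
Start: A (index 0)
Day 89: (0 + 89 - 1) mod 4
= 88 mod 4
= 0
Index 0 → shift A


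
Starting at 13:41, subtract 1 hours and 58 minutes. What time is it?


11:43

Start: 821 minutes from midnight
Subtract: 118 minutes
Remaining: 821 - 118 = 703
Hours: 11, Minutes: 43


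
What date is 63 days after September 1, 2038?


Start: September 1, 2038
Add 63 days
September 1 → October 1: 30 - 1 + 1 = 30 days (63 - 30 = 33 left)
October 1 → November 1: 31 - 1 + 1 = 31 days (33 - 31 = 2 left)
November 1 + 2 = November 3, 2038

November 3, 2038


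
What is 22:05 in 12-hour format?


10:05 PM

Hour: 22
22 - 12 = 10 → PM


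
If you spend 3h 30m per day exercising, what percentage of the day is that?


14.6%

Time: 210 minutes
Day: 1440 minutes
Percentage = (210/1440) × 100 ≈ 14.6%


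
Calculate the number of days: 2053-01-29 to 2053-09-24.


From January 29, 2053 to September 24, 2053
Rest of January 2053: 31 - 29 = 2
Full months: February 2053 28, March 31, April 30, May 31, June 30, July 31, August 31
Days into September 2053: 24
Total = 2 + 28 + 31 + 30 + 31 + 30 + 31 + 31 + 24 = 238 days

238 days


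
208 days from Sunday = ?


Start: Sunday (index 6)
(6 + 208) mod 7
= 214 mod 7
= 4
Index 4 → Friday

Friday


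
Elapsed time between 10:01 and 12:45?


2h 44m

End time in minutes: 12×60 + 45 = 765
Start time in minutes: 10×60 + 1 = 601
Difference = 765 - 601 = 164 minutes
= 2 hours 44 minutes


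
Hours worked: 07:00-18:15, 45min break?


10h 30m (630 minutes)

Total time = (18×60+15) - (7×60+0)
= 1095 - 420 = 675 min
Minus break: 675 - 45 = 630 min
= 10h 30m


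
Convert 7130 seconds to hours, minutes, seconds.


Hours: 7130 ÷ 3600 = 1 remainder 3530
Minutes: 3530 ÷ 60 = 58 remainder 50
Seconds: 50

1h 58m 50s


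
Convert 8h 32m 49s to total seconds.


Hours: 8 × 3600 = 28800
Minutes: 32 × 60 = 1920
Seconds: 49
Total = 28800 + 1920 + 49 = 30769

30769 seconds


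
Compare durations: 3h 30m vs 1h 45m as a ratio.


Duration 1: 210 minutes
Duration 2: 105 minutes
Ratio = 210:105
GCD = 105
Simplified = 2:1
As a decimal: 2/1 = 2.00

2:1 (2.00)


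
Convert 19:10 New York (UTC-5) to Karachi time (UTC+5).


05:10 (next day)

Time difference = UTC+5 - UTC-5 = +10 hours
New hour = (19 + 10) mod 24
= 29 mod 24 = 5
Minutes unchanged → 05:10; 29 ≥ 24 → next day


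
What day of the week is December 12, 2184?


Zeller's congruence:
q=12, m=12, k=84, j=21
h = (12 + ⌊13×13/5⌋ + 84 + ⌊84/4⌋ + ⌊21/4⌋ - 2×21) mod 7
= (12 + 33 + 84 + 21 + 5 - 42) mod 7
= 113 mod 7 = 1
h=1 → Sunday

Sunday


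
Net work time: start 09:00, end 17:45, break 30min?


8h 15m (495 minutes)

Total time = (17×60+45) - (9×60+0)
= 1065 - 540 = 525 min
Minus break: 525 - 30 = 495 min
= 8h 15m


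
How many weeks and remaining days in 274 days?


Weeks: 274 ÷ 7 = 39 remainder 1

39 weeks 1 days


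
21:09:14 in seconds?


76154 seconds

Hours: 21 × 3600 = 75600
Minutes: 9 × 60 = 540
Seconds: 14
Total = 75600 + 540 + 14 = 76154


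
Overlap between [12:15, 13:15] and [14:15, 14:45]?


0 minutes

Meeting A: 735-795 (in minutes from midnight)
Meeting B: 855-885
Overlap start = max(735, 855) = 855
Overlap end = min(795, 885) = 795
Overlap = max(0, 795 - 855) = 0 min


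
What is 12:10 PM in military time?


Input: 12:10 PM
12 PM → 12 (noon)

12:10


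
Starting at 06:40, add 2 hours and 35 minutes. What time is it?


Start: 400 minutes from midnight
Add: 155 minutes
Total: 555 minutes
Hours: 555 ÷ 60 = 9 remainder 15

09:15


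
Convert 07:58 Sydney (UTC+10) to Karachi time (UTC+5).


Time difference = UTC+5 - UTC+10 = -5 hours
New hour = (7 -5) mod 24
= 2 mod 24 = 2
Minutes unchanged → 02:58

02:58


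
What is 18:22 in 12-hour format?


Hour: 18
18 - 12 = 6 → PM

6:22 PM


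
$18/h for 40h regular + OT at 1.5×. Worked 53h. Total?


Regular: 40h × $18 = $720.00
Overtime: 53 - 40 = 13h
OT pay: 13h × $18 × 1.5 = $351.00
Total = $720.00 + $351.00 = $1071.00

$1071.00


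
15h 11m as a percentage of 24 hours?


0.6326 (63.26%)

Total minutes: 15×60 + 11 = 911
Day = 24×60 = 1440 minutes
Fraction = 911/1440 ≈ 0.6326
As a percentage: 911/1440 × 100 ≈ 63.26%


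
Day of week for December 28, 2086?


Saturday

Zeller's congruence:
q=28, m=12, k=86, j=20
h = (28 + ⌊13×13/5⌋ + 86 + ⌊86/4⌋ + ⌊20/4⌋ - 2×20) mod 7
= (28 + 33 + 86 + 21 + 5 - 40) mod 7
= 133 mod 7 = 0
h=0 → Saturday


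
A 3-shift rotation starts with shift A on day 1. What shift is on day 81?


Shifts: A, B, C
Start: A (index 0)
Day 81: (0 + 81 - 1) mod 3
= 80 mod 3
= 2
Index 2 → shift C

Shift C


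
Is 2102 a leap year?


No

Rules: divisible by 4 AND (not by 100 OR by 400)
2102 ÷ 4 = 525 remainder 2 → not divisible by 4
Not divisible by 4 → not a leap year


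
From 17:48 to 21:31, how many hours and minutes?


End time in minutes: 21×60 + 31 = 1291
Start time in minutes: 17×60 + 48 = 1068
Difference = 1291 - 1068 = 223 minutes
= 3 hours 43 minutes

3h 43m


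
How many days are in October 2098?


31 days

Month: October (month 10)
October has 31 days


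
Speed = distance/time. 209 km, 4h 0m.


Distance: 209 km
Time: 4 hours
Speed = 209 / 4 ≈ 52.3 km/h

52.3 km/h


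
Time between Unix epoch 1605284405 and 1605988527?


704122 seconds (195.6 hours / 8.15 days)

Difference = 1605988527 - 1605284405 = 704122 seconds
In hours: 704122 / 3600 ≈ 195.6
In days: 704122 / 86400 ≈ 8.15


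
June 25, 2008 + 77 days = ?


September 10, 2008

Start: June 25, 2008
Add 77 days
June 25 → July 1: 30 - 25 + 1 = 6 days (77 - 6 = 71 left)
July 1 → August 1: 31 - 1 + 1 = 31 days (71 - 31 = 40 left)
August 1 → September 1: 31 - 1 + 1 = 31 days (40 - 31 = 9 left)
September 1 + 9 = September 10, 2008


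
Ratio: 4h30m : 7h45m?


Duration 1: 270 minutes
Duration 2: 465 minutes
Ratio = 270:465
GCD = 15
Simplified = 18:31
As a decimal: 18/31 ≈ 0.58

18:31 (0.58)


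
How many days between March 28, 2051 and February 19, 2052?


328 days

From March 28, 2051 to February 19, 2052
Rest of March 2051: 31 - 28 = 3
Full months: April 30, May 31, June 30, July 31, August 31, September 30, October 31, November 30, December 31, January 31
Days into February 2052: 19
Total = 3 + 30 + 31 + 30 + 31 + 31 + 30 + 31 + 30 + 31 + 31 + 19 = 328 days


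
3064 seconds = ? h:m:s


Hours: 3064 ÷ 3600 = 0 remainder 3064
Minutes: 3064 ÷ 60 = 51 remainder 4
Seconds: 4

0h 51m 4s


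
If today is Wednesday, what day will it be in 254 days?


Friday

Start: Wednesday (index 2)
(2 + 254) mod 7
= 256 mod 7
= 4
Index 4 → Friday


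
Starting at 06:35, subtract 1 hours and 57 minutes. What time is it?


Start: 395 minutes from midnight
Subtract: 117 minutes
Remaining: 395 - 117 = 278
Hours: 4, Minutes: 38

04:38


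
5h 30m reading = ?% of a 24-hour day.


22.9%

Time: 330 minutes
Day: 1440 minutes
Percentage = (330/1440) × 100 ≈ 22.9%


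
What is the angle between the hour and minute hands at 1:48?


126.0°

Hour hand = 1×30 + 48×0.5 = 54.0°
Minute hand = 48×6 = 288°
Difference = |54.0 - 288| = 234.0°
Since > 180°: 360 - 234.0 = 126.0°


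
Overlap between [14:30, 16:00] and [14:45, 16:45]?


75 minutes

Meeting A: 870-960 (in minutes from midnight)
Meeting B: 885-1005
Overlap start = max(870, 885) = 885
Overlap end = min(960, 1005) = 960
Overlap = max(0, 960 - 885) = 75 min


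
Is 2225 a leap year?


No

Rules: divisible by 4 AND (not by 100 OR by 400)
2225 ÷ 4 = 556 remainder 1 → not divisible by 4
Not divisible by 4 → not a leap year


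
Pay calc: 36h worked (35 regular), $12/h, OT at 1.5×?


Regular: 35h × $12 = $420.00
Overtime: 36 - 35 = 1h
OT pay: 1h × $12 × 1.5 = $18.00
Total = $420.00 + $18.00 = $438.00

$438.00


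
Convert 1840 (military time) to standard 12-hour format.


6:40 PM

Hour: 18
18 - 12 = 6 → PM


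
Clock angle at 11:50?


Hour hand = 11×30 + 50×0.5 = 355.0°
Minute hand = 50×6 = 300°
Difference = |355.0 - 300| = 55.0°

55.0°


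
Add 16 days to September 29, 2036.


October 15, 2036

Start: September 29, 2036
Add 16 days
September 29 → October 1: 30 - 29 + 1 = 2 days (16 - 2 = 14 left)
October 1 + 14 = October 15, 2036


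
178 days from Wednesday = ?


Start: Wednesday (index 2)
(2 + 178) mod 7
= 180 mod 7
= 5
Index 5 → Saturday

Saturday


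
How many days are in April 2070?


Month: April (month 4)
April has 30 days

30 days


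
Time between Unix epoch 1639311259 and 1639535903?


224644 seconds (62.4 hours / 2.60 days)

Difference = 1639535903 - 1639311259 = 224644 seconds
In hours: 224644 / 3600 ≈ 62.4
In days: 224644 / 86400 ≈ 2.60


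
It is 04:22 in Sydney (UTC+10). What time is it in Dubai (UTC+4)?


22:22 (previous day)

Time difference = UTC+4 - UTC+10 = -6 hours
New hour = (4 -6) mod 24
= -2 mod 24 = 22
Minutes unchanged → 22:22; -2 < 0 → previous day


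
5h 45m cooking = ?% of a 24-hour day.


24.0%

Time: 345 minutes
Day: 1440 minutes
Percentage = (345/1440) × 100 ≈ 24.0%


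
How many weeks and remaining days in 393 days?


56 weeks 1 days

Weeks: 393 ÷ 7 = 56 remainder 1


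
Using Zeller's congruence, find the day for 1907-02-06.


Zeller's congruence:
q=6, m=14, k=6, j=19
h = (6 + ⌊13×15/5⌋ + 6 + ⌊6/4⌋ + ⌊19/4⌋ - 2×19) mod 7
= (6 + 39 + 6 + 1 + 4 - 38) mod 7
= 18 mod 7 = 4
h=4 → Wednesday

Wednesday


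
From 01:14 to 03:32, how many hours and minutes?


End time in minutes: 3×60 + 32 = 212
Start time in minutes: 1×60 + 14 = 74
Difference = 212 - 74 = 138 minutes
= 2 hours 18 minutes

2h 18m


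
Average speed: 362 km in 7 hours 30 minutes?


Distance: 362 km
Time: 7h 30m = 450 min = 450/60 = 15/2 hours
Speed = 362 ÷ (15/2) = 362 × 2 / 15 = 724/15 ≈ 48.3 km/h

48.3 km/h


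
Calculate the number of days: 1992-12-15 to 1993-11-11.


From December 15, 1992 to November 11, 1993
Rest of December 1992: 31 - 15 = 16
Full months: January 31, February 1993 28, March 31, April 30, May 31, June 30, July 31, August 31, September 30, October 31
Days into November 1993: 11
Total = 16 + 31 + 28 + 31 + 30 + 31 + 30 + 31 + 31 + 30 + 31 + 11 = 331 days

331 days


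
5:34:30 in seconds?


Hours: 5 × 3600 = 18000
Minutes: 34 × 60 = 2040
Seconds: 30
Total = 18000 + 2040 + 30 = 20070

20070 seconds


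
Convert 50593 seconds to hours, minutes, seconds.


Hours: 50593 ÷ 3600 = 14 remainder 193
Minutes: 193 ÷ 60 = 3 remainder 13
Seconds: 13

14h 3m 13s


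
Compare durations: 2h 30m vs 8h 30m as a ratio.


5:17 (0.29)

Duration 1: 150 minutes
Duration 2: 510 minutes
Ratio = 150:510
GCD = 30
Simplified = 5:17
As a decimal: 5/17 ≈ 0.29


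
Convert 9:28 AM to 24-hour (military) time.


Input: 9:28 AM
AM hour stays: 9

09:28


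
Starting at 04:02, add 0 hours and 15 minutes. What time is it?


04:17

Start: 242 minutes from midnight
Add: 15 minutes
Total: 257 minutes
Hours: 257 ÷ 60 = 4 remainder 17


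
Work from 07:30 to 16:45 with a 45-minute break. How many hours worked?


Total time = (16×60+45) - (7×60+30)
= 1005 - 450 = 555 min
Minus break: 555 - 45 = 510 min
= 8h 30m

8h 30m (510 minutes)


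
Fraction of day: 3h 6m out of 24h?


Total minutes: 3×60 + 6 = 186
Day = 24×60 = 1440 minutes
Fraction = 186/1440 ≈ 0.1292
As a percentage: 186/1440 × 100 ≈ 12.92%

0.1292 (12.92%)


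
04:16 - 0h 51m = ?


03:25

Start: 256 minutes from midnight
Subtract: 51 minutes
Remaining: 256 - 51 = 205
Hours: 3, Minutes: 25


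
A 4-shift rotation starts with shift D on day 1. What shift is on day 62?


Shifts: A, B, C, D
Start: D (index 3)
Day 62: (3 + 62 - 1) mod 4
= 64 mod 4
= 0
Index 0 → shift A

Shift A


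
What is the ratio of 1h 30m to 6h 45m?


2:9 (0.22)

Duration 1: 90 minutes
Duration 2: 405 minutes
Ratio = 90:405
GCD = 45
Simplified = 2:9
As a decimal: 2/9 ≈ 0.22


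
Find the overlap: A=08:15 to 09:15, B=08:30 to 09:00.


Meeting A: 495-555 (in minutes from midnight)
Meeting B: 510-540
Overlap start = max(495, 510) = 510
Overlap end = min(555, 540) = 540
Overlap = max(0, 540 - 510) = 30 min

30 minutes


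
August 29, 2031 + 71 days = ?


Start: August 29, 2031
Add 71 days
August 29 → September 1: 31 - 29 + 1 = 3 days (71 - 3 = 68 left)
September 1 → October 1: 30 - 1 + 1 = 30 days (68 - 30 = 38 left)
October 1 → November 1: 31 - 1 + 1 = 31 days (38 - 31 = 7 left)
November 1 + 7 = November 8, 2031

November 8, 2031


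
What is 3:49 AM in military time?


03:49

Input: 3:49 AM
AM hour stays: 3


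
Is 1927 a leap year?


Rules: divisible by 4 AND (not by 100 OR by 400)
1927 ÷ 4 = 481 remainder 3 → not divisible by 4
Not divisible by 4 → not a leap year

No


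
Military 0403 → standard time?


4:03 AM

Hour: 4
4 < 12 → AM


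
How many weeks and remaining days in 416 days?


59 weeks 3 days

Weeks: 416 ÷ 7 = 59 remainder 3


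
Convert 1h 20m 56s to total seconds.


Hours: 1 × 3600 = 3600
Minutes: 20 × 60 = 1200
Seconds: 56
Total = 3600 + 1200 + 56 = 4856

4856 seconds


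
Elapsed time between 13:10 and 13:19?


End time in minutes: 13×60 + 19 = 799
Start time in minutes: 13×60 + 10 = 790
Difference = 799 - 790 = 9 minutes
= 0 hours 9 minutes

0h 9m


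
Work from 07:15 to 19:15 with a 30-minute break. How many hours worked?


Total time = (19×60+15) - (7×60+15)
= 1155 - 435 = 720 min
Minus break: 720 - 30 = 690 min
= 11h 30m

11h 30m (690 minutes)


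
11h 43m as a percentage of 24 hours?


0.4882 (48.82%)

Total minutes: 11×60 + 43 = 703
Day = 24×60 = 1440 minutes
Fraction = 703/1440 ≈ 0.4882
As a percentage: 703/1440 × 100 ≈ 48.82%


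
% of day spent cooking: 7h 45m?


Time: 465 minutes
Day: 1440 minutes
Percentage = (465/1440) × 100 ≈ 32.3%

32.3%


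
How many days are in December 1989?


Month: December (month 12)
December has 31 days

31 days


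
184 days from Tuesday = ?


Thursday

Start: Tuesday (index 1)
(1 + 184) mod 7
= 185 mod 7
= 3
Index 3 → Thursday


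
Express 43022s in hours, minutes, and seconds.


Hours: 43022 ÷ 3600 = 11 remainder 3422
Minutes: 3422 ÷ 60 = 57 remainder 2
Seconds: 2

11h 57m 2s


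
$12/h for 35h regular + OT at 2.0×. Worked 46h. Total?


$684.00

Regular: 35h × $12 = $420.00
Overtime: 46 - 35 = 11h
OT pay: 11h × $12 × 2.0 = $264.00
Total = $420.00 + $264.00 = $684.00


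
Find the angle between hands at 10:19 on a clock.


Hour hand = 10×30 + 19×0.5 = 309.5°
Minute hand = 19×6 = 114°
Difference = |309.5 - 114| = 195.5°
Since > 180°: 360 - 195.5 = 164.5°

164.5°


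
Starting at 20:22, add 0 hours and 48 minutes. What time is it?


Start: 1222 minutes from midnight
Add: 48 minutes
Total: 1270 minutes
Hours: 1270 ÷ 60 = 21 remainder 10

21:10


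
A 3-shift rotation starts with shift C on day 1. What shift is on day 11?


Shift A

Shifts: A, B, C
Start: C (index 2)
Day 11: (2 + 11 - 1) mod 3
= 12 mod 3
= 0
Index 0 → shift A


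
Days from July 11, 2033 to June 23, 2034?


From July 11, 2033 to June 23, 2034
Rest of July 2033: 31 - 11 = 20
Full months: August 31, September 30, October 31, November 30, December 31, January 31, February 2034 28, March 31, April 30, May 31
Days into June 2034: 23
Total = 20 + 31 + 30 + 31 + 30 + 31 + 31 + 28 + 31 + 30 + 31 + 23 = 347 days

347 days


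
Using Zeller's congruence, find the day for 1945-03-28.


Wednesday

Zeller's congruence:
q=28, m=3, k=45, j=19
h = (28 + ⌊13×4/5⌋ + 45 + ⌊45/4⌋ + ⌊19/4⌋ - 2×19) mod 7
= (28 + 10 + 45 + 11 + 4 - 38) mod 7
= 60 mod 7 = 4
h=4 → Wednesday


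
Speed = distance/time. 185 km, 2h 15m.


82.2 km/h

Distance: 185 km
Time: 2h 15m = 135 min = 135/60 = 9/4 hours
Speed = 185 ÷ (9/4) = 185 × 4 / 9 = 740/9 ≈ 82.2 km/h


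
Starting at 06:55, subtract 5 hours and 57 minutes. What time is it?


Start: 415 minutes from midnight
Subtract: 357 minutes
Remaining: 415 - 357 = 58
Hours: 0, Minutes: 58

00:58


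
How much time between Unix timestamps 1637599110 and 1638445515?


Difference = 1638445515 - 1637599110 = 846405 seconds
In hours: 846405 / 3600 ≈ 235.1
In days: 846405 / 86400 ≈ 9.80

846405 seconds (235.1 hours / 9.80 days)


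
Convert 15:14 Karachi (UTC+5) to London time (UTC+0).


10:14

Time difference = UTC+0 - UTC+5 = -5 hours
New hour = (15 -5) mod 24
= 10 mod 24 = 10
Minutes unchanged → 10:14


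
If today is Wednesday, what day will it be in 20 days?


Start: Wednesday (index 2)
(2 + 20) mod 7
= 22 mod 7
= 1
Index 1 → Tuesday

Tuesday


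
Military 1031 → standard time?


Hour: 10
10 < 12 → AM

10:31 AM


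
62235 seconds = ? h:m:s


17h 17m 15s

Hours: 62235 ÷ 3600 = 17 remainder 1035
Minutes: 1035 ÷ 60 = 17 remainder 15
Seconds: 15


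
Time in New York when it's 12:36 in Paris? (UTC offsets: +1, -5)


Time difference = UTC-5 - UTC+1 = -6 hours
New hour = (12 -6) mod 24
= 6 mod 24 = 6
Minutes unchanged → 06:36

06:36


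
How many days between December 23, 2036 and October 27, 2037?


From December 23, 2036 to October 27, 2037
Rest of December 2036: 31 - 23 = 8
Full months: January 31, February 2037 28, March 31, April 30, May 31, June 30, July 31, August 31, September 30
Days into October 2037: 27
Total = 8 + 31 + 28 + 31 + 30 + 31 + 30 + 31 + 31 + 30 + 27 = 308 days

308 days


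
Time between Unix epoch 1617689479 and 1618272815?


583336 seconds (162.0 hours / 6.75 days)

Difference = 1618272815 - 1617689479 = 583336 seconds
In hours: 583336 / 3600 ≈ 162.0
In days: 583336 / 86400 ≈ 6.75


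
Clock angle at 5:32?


Hour hand = 5×30 + 32×0.5 = 166.0°
Minute hand = 32×6 = 192°
Difference = |166.0 - 192| = 26.0°

26.0°


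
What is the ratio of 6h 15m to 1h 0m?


25:4 (6.25)

Duration 1: 375 minutes
Duration 2: 60 minutes
Ratio = 375:60
GCD = 15
Simplified = 25:4
As a decimal: 25/4 = 6.25


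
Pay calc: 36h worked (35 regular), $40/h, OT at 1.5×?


Regular: 35h × $40 = $1400.00
Overtime: 36 - 35 = 1h
OT pay: 1h × $40 × 1.5 = $60.00
Total = $1400.00 + $60.00 = $1460.00

$1460.00


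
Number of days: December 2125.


Month: December (month 12)
December has 31 days

31 days


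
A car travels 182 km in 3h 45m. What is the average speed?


48.5 km/h

Distance: 182 km
Time: 3h 45m = 225 min = 225/60 = 15/4 hours
Speed = 182 ÷ (15/4) = 182 × 4 / 15 = 728/15 ≈ 48.5 km/h


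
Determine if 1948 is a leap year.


Yes

Rules: divisible by 4 AND (not by 100 OR by 400)
1948 ÷ 4 = 487 exactly → divisible by 4
1948 ÷ 100 = 19 remainder 48 → not divisible by 100
Divisible by 4 but not by 100 → leap year


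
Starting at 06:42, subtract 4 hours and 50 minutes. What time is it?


Start: 402 minutes from midnight
Subtract: 290 minutes
Remaining: 402 - 290 = 112
Hours: 1, Minutes: 52

01:52


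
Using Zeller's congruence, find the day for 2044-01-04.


Monday

Zeller's congruence:
q=4, m=13, k=43, j=20
h = (4 + ⌊13×14/5⌋ + 43 + ⌊43/4⌋ + ⌊20/4⌋ - 2×20) mod 7
= (4 + 36 + 43 + 10 + 5 - 40) mod 7
= 58 mod 7 = 2
h=2 → Monday


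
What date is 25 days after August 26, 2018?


Start: August 26, 2018
Add 25 days
August 26 → September 1: 31 - 26 + 1 = 6 days (25 - 6 = 19 left)
September 1 + 19 = September 20, 2018

September 20, 2018


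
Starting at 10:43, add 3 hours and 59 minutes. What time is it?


14:42

Start: 643 minutes from midnight
Add: 239 minutes
Total: 882 minutes
Hours: 882 ÷ 60 = 14 remainder 42


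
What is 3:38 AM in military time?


Input: 3:38 AM
AM hour stays: 3

03:38


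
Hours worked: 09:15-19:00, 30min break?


Total time = (19×60+0) - (9×60+15)
= 1140 - 555 = 585 min
Minus break: 585 - 30 = 555 min
= 9h 15m

9h 15m (555 minutes)


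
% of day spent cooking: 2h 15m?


Time: 135 minutes
Day: 1440 minutes
Percentage = (135/1440) × 100 ≈ 9.4%

9.4%


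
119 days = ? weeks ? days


17 weeks 0 days

Weeks: 119 ÷ 7 = 17 remainder 0


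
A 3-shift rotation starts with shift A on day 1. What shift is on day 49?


Shift A

Shifts: A, B, C
Start: A (index 0)
Day 49: (0 + 49 - 1) mod 3
= 48 mod 3
= 0
Index 0 → shift A


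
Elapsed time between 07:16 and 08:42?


End time in minutes: 8×60 + 42 = 522
Start time in minutes: 7×60 + 16 = 436
Difference = 522 - 436 = 86 minutes
= 1 hours 26 minutes

1h 26m


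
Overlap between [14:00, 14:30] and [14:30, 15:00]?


0 minutes

Meeting A: 840-870 (in minutes from midnight)
Meeting B: 870-900
Overlap start = max(840, 870) = 870
Overlap end = min(870, 900) = 870
Overlap = max(0, 870 - 870) = 0 min


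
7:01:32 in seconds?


25292 seconds

Hours: 7 × 3600 = 25200
Minutes: 1 × 60 = 60
Seconds: 32
Total = 25200 + 60 + 32 = 25292


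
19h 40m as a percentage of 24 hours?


Total minutes: 19×60 + 40 = 1180
Day = 24×60 = 1440 minutes
Fraction = 1180/1440 ≈ 0.8194
As a percentage: 1180/1440 × 100 ≈ 81.94%

0.8194 (81.94%)


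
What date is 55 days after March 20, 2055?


Start: March 20, 2055
Add 55 days
March 20 → April 1: 31 - 20 + 1 = 12 days (55 - 12 = 43 left)
April 1 → May 1: 30 - 1 + 1 = 30 days (43 - 30 = 13 left)
May 1 + 13 = May 14, 2055

May 14, 2055


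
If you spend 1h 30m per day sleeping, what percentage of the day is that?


Time: 90 minutes
Day: 1440 minutes
Percentage = (90/1440) × 100 ≈ 6.3%

6.3%


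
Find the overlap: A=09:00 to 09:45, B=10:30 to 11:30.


0 minutes

Meeting A: 540-585 (in minutes from midnight)
Meeting B: 630-690
Overlap start = max(540, 630) = 630
Overlap end = min(585, 690) = 585
Overlap = max(0, 585 - 630) = 0 min


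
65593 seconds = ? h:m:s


18h 13m 13s

Hours: 65593 ÷ 3600 = 18 remainder 793
Minutes: 793 ÷ 60 = 13 remainder 13
Seconds: 13


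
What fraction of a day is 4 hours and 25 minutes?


0.1840 (18.40%)

Total minutes: 4×60 + 25 = 265
Day = 24×60 = 1440 minutes
Fraction = 265/1440 ≈ 0.1840
As a percentage: 265/1440 × 100 ≈ 18.40%


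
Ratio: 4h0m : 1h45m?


Duration 1: 240 minutes
Duration 2: 105 minutes
Ratio = 240:105
GCD = 15
Simplified = 16:7
As a decimal: 16/7 ≈ 2.29

16:7 (2.29)


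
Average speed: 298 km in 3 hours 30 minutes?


Distance: 298 km
Time: 3h 30m = 210 min = 210/60 = 7/2 hours
Speed = 298 ÷ (7/2) = 298 × 2 / 7 = 596/7 ≈ 85.1 km/h

85.1 km/h


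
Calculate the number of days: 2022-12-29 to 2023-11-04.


From December 29, 2022 to November 4, 2023
Rest of December 2022: 31 - 29 = 2
Full months: January 31, February 2023 28, March 31, April 30, May 31, June 30, July 31, August 31, September 30, October 31
Days into November 2023: 4
Total = 2 + 31 + 28 + 31 + 30 + 31 + 30 + 31 + 31 + 30 + 31 + 4 = 310 days

310 days


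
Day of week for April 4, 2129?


Zeller's congruence:
q=4, m=4, k=29, j=21
h = (4 + ⌊13×5/5⌋ + 29 + ⌊29/4⌋ + ⌊21/4⌋ - 2×21) mod 7
= (4 + 13 + 29 + 7 + 5 - 42) mod 7
= 16 mod 7 = 2
h=2 → Monday

Monday


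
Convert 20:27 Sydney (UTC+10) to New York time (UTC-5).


05:27

Time difference = UTC-5 - UTC+10 = -15 hours
New hour = (20 -15) mod 24
= 5 mod 24 = 5
Minutes unchanged → 05:27


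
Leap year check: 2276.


Yes

Rules: divisible by 4 AND (not by 100 OR by 400)
2276 ÷ 4 = 569 exactly → divisible by 4
2276 ÷ 100 = 22 remainder 76 → not divisible by 100
Divisible by 4 but not by 100 → leap year


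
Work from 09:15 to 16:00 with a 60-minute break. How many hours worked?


5h 45m (345 minutes)

Total time = (16×60+0) - (9×60+15)
= 960 - 555 = 405 min
Minus break: 405 - 60 = 345 min
= 5h 45m


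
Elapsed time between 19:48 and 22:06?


End time in minutes: 22×60 + 6 = 1326
Start time in minutes: 19×60 + 48 = 1188
Difference = 1326 - 1188 = 138 minutes
= 2 hours 18 minutes

2h 18m


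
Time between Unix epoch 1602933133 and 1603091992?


Difference = 1603091992 - 1602933133 = 158859 seconds
In hours: 158859 / 3600 ≈ 44.1
In days: 158859 / 86400 ≈ 1.84

158859 seconds (44.1 hours / 1.84 days)


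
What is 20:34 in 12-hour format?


Hour: 20
20 - 12 = 8 → PM

8:34 PM


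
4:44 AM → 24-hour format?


04:44

Input: 4:44 AM
AM hour stays: 4


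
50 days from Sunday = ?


Start: Sunday (index 6)
(6 + 50) mod 7
= 56 mod 7
= 0
Index 0 → Monday

Monday


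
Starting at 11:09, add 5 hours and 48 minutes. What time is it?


16:57

Start: 669 minutes from midnight
Add: 348 minutes
Total: 1017 minutes
Hours: 1017 ÷ 60 = 16 remainder 57


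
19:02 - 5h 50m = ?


13:12

Start: 1142 minutes from midnight
Subtract: 350 minutes
Remaining: 1142 - 350 = 792
Hours: 13, Minutes: 12


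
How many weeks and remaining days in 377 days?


53 weeks 6 days

Weeks: 377 ÷ 7 = 53 remainder 6


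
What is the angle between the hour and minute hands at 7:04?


Hour hand = 7×30 + 4×0.5 = 212.0°
Minute hand = 4×6 = 24°
Difference = |212.0 - 24| = 188.0°
Since > 180°: 360 - 188.0 = 172.0°

172.0°


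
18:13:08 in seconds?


Hours: 18 × 3600 = 64800
Minutes: 13 × 60 = 780
Seconds: 8
Total = 64800 + 780 + 8 = 65588

65588 seconds


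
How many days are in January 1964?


31 days

Month: January (month 1)
January has 31 days


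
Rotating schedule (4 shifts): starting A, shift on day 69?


Shifts: A, B, C, D
Start: A (index 0)
Day 69: (0 + 69 - 1) mod 4
= 68 mod 4
= 0
Index 0 → shift A

Shift A


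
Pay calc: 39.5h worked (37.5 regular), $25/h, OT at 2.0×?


Regular: 37.5h × $25 = $937.50
Overtime: 39.5 - 37.5 = 2.0h
OT pay: 2.0h × $25 × 2.0 = $100.00
Total = $937.50 + $100.00 = $1037.50

$1037.50


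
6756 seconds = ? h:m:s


Hours: 6756 ÷ 3600 = 1 remainder 3156
Minutes: 3156 ÷ 60 = 52 remainder 36
Seconds: 36

1h 52m 36s


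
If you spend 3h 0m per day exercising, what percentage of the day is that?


12.5%

Time: 180 minutes
Day: 1440 minutes
Percentage = (180/1440) × 100 = 12.5%


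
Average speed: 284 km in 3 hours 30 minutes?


81.1 km/h

Distance: 284 km
Time: 3h 30m = 210 min = 210/60 = 7/2 hours
Speed = 284 ÷ (7/2) = 284 × 2 / 7 = 568/7 ≈ 81.1 km/h


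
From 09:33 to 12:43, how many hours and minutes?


End time in minutes: 12×60 + 43 = 763
Start time in minutes: 9×60 + 33 = 573
Difference = 763 - 573 = 190 minutes
= 3 hours 10 minutes

3h 10m


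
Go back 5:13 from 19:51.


14:38

Start: 1191 minutes from midnight
Subtract: 313 minutes
Remaining: 1191 - 313 = 878
Hours: 14, Minutes: 38


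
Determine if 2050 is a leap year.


No

Rules: divisible by 4 AND (not by 100 OR by 400)
2050 ÷ 4 = 512 remainder 2 → not divisible by 4
Not divisible by 4 → not a leap year


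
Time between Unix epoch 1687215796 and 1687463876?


248080 seconds (68.9 hours / 2.87 days)

Difference = 1687463876 - 1687215796 = 248080 seconds
In hours: 248080 / 3600 ≈ 68.9
In days: 248080 / 86400 ≈ 2.87


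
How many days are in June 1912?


Month: June (month 6)
June has 30 days

30 days


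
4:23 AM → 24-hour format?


04:23

Input: 4:23 AM
AM hour stays: 4


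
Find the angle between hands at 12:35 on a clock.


Hour hand (12 ≡ 0 on the dial): 0×30 + 35×0.5 = 17.5°
Minute hand = 35×6 = 210°
Difference = |17.5 - 210| = 192.5°
Since > 180°: 360 - 192.5 = 167.5°

167.5°


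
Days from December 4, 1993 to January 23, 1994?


From December 4, 1993 to January 23, 1994
Rest of December 1993: 31 - 4 = 27
Days into January 1994: 23
Total = 27 + 23 = 50 days

50 days


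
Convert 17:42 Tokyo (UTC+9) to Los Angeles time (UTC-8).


00:42

Time difference = UTC-8 - UTC+9 = -17 hours
New hour = (17 -17) mod 24
= 0 mod 24 = 0
Minutes unchanged → 00:42


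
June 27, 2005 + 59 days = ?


August 25, 2005

Start: June 27, 2005
Add 59 days
June 27 → July 1: 30 - 27 + 1 = 4 days (59 - 4 = 55 left)
July 1 → August 1: 31 - 1 + 1 = 31 days (55 - 31 = 24 left)
August 1 + 24 = August 25, 2005


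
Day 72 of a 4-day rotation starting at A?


Shift D

Shifts: A, B, C, D
Start: A (index 0)
Day 72: (0 + 72 - 1) mod 4
= 71 mod 4
= 3
Index 3 → shift D


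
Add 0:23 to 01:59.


Start: 119 minutes from midnight
Add: 23 minutes
Total: 142 minutes
Hours: 142 ÷ 60 = 2 remainder 22

02:22


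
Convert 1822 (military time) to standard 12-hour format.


Hour: 18
18 - 12 = 6 → PM

6:22 PM


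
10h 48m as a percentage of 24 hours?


Total minutes: 10×60 + 48 = 648
Day = 24×60 = 1440 minutes
Fraction = 648/1440 = 0.4500
As a percentage: 648/1440 × 100 = 45.00%

0.4500 (45.00%)


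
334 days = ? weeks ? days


47 weeks 5 days

Weeks: 334 ÷ 7 = 47 remainder 5


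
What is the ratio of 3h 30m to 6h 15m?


14:25 (0.56)

Duration 1: 210 minutes
Duration 2: 375 minutes
Ratio = 210:375
GCD = 15
Simplified = 14:25
As a decimal: 14/25 = 0.56


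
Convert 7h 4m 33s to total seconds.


25473 seconds

Hours: 7 × 3600 = 25200
Minutes: 4 × 60 = 240
Seconds: 33
Total = 25200 + 240 + 33 = 25473


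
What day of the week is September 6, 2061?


Zeller's congruence:
q=6, m=9, k=61, j=20
h = (6 + ⌊13×10/5⌋ + 61 + ⌊61/4⌋ + ⌊20/4⌋ - 2×20) mod 7
= (6 + 26 + 61 + 15 + 5 - 40) mod 7
= 73 mod 7 = 3
h=3 → Tuesday

Tuesday


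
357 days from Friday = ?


Friday

Start: Friday (index 4)
(4 + 357) mod 7
= 361 mod 7
= 4
Index 4 → Friday


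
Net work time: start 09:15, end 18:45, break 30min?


Total time = (18×60+45) - (9×60+15)
= 1125 - 555 = 570 min
Minus break: 570 - 30 = 540 min
= 9h 0m

9h 0m (540 minutes)


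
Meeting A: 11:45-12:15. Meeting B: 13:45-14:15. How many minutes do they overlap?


0 minutes

Meeting A: 705-735 (in minutes from midnight)
Meeting B: 825-855
Overlap start = max(705, 825) = 825
Overlap end = min(735, 855) = 735
Overlap = max(0, 735 - 825) = 0 min


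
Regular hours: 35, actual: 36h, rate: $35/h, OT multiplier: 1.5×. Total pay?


$1277.50

Regular: 35h × $35 = $1225.00
Overtime: 36 - 35 = 1h
OT pay: 1h × $35 × 1.5 = $52.50
Total = $1225.00 + $52.50 = $1277.50


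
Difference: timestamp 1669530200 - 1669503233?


26967 seconds (7.5 hours / 0.31 days)

Difference = 1669530200 - 1669503233 = 26967 seconds
In hours: 26967 / 3600 ≈ 7.5
In days: 26967 / 86400 ≈ 0.31


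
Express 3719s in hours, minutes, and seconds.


Hours: 3719 ÷ 3600 = 1 remainder 119
Minutes: 119 ÷ 60 = 1 remainder 59
Seconds: 59

1h 1m 59s


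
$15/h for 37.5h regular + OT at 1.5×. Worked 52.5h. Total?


Regular: 37.5h × $15 = $562.50
Overtime: 52.5 - 37.5 = 15.0h
OT pay: 15.0h × $15 × 1.5 = $337.50
Total = $562.50 + $337.50 = $900.00

$900.00
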